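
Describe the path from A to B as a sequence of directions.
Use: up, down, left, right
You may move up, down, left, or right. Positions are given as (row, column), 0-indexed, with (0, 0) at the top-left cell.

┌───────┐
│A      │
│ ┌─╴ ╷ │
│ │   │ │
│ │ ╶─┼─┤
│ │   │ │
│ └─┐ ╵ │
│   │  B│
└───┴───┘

Finding the path and converting it to directions:
Path through cells: (0,0) → (0,1) → (0,2) → (1,2) → (1,1) → (2,1) → (2,2) → (3,2) → (3,3)
Directions: right, right, down, left, down, right, down, right

Solution:

┌───────┐
│A → ↓  │
│ ┌─╴ ╷ │
│ │↓ ↲│ │
│ │ ╶─┼─┤
│ │↳ ↓│ │
│ └─┐ ╵ │
│   │↳ B│
└───┴───┘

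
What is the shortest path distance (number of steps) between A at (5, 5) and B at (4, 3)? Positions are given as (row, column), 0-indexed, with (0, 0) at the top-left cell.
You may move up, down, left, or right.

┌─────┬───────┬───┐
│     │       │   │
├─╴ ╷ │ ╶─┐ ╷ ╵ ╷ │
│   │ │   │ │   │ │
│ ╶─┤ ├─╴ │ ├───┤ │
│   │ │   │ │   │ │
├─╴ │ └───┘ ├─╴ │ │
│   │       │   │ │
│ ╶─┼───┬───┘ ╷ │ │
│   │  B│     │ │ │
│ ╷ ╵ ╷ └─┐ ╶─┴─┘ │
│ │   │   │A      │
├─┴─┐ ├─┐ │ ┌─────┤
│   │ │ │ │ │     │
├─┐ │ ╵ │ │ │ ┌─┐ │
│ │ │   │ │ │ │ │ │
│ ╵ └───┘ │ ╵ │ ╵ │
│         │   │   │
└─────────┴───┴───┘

Finding path from (5, 5) to (4, 3):
Path: (5,5) → (5,6) → (5,7) → (5,8) → (4,8) → (3,8) → (2,8) → (1,8) → (0,8) → (0,7) → (1,7) → (1,6) → (0,6) → (0,5) → (1,5) → (2,5) → (3,5) → (3,4) → (3,3) → (3,2) → (2,2) → (1,2) → (0,2) → (0,1) → (1,1) → (1,0) → (2,0) → (2,1) → (3,1) → (3,0) → (4,0) → (4,1) → (5,1) → (5,2) → (4,2) → (4,3)
Distance: 35 steps

Solution:

┌─────┬───────┬───┐
│  ↓ ↰│    ↓ ↰│↓ ↰│
├─╴ ╷ │ ╶─┐ ╷ ╵ ╷ │
│↓ ↲│↑│   │↓│↑ ↲│↑│
│ ╶─┤ ├─╴ │ ├───┤ │
│↳ ↓│↑│   │↓│   │↑│
├─╴ │ └───┘ ├─╴ │ │
│↓ ↲│↑ ← ← ↲│   │↑│
│ ╶─┼───┬───┘ ╷ │ │
│↳ ↓│↱ B│     │ │↑│
│ ╷ ╵ ╷ └─┐ ╶─┴─┘ │
│ │↳ ↑│   │A → → ↑│
├─┴─┐ ├─┐ │ ┌─────┤
│   │ │ │ │ │     │
├─┐ │ ╵ │ │ │ ┌─┐ │
│ │ │   │ │ │ │ │ │
│ ╵ └───┘ │ ╵ │ ╵ │
│         │   │   │
└─────────┴───┴───┘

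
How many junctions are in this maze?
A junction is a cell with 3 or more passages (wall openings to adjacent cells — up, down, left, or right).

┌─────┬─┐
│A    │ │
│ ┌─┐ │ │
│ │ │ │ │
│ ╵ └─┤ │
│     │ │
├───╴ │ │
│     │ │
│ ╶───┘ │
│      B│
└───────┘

Checking each cell for number of passages:

Junctions found (3+ passages):
  (2, 1): 3 passages
Total junctions: 1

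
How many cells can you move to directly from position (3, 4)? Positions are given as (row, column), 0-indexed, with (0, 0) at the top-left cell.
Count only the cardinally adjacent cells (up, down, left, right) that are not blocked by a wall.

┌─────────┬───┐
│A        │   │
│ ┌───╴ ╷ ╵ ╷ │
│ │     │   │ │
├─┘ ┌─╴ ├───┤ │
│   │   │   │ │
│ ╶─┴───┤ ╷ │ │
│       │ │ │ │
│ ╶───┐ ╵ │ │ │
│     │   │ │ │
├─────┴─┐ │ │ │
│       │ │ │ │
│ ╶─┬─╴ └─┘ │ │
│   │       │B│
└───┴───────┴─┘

Checking passable neighbors of (3, 4):
Neighbors: (2, 4), (4, 4)
Count: 2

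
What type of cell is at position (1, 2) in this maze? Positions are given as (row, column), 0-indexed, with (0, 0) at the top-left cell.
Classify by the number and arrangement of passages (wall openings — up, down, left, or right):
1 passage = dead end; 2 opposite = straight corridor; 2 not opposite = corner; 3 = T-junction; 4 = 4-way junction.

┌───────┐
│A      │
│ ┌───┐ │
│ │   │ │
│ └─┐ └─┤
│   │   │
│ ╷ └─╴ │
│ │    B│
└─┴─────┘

Checking cell at (1, 2):
Number of passages: 2
Cell type: corner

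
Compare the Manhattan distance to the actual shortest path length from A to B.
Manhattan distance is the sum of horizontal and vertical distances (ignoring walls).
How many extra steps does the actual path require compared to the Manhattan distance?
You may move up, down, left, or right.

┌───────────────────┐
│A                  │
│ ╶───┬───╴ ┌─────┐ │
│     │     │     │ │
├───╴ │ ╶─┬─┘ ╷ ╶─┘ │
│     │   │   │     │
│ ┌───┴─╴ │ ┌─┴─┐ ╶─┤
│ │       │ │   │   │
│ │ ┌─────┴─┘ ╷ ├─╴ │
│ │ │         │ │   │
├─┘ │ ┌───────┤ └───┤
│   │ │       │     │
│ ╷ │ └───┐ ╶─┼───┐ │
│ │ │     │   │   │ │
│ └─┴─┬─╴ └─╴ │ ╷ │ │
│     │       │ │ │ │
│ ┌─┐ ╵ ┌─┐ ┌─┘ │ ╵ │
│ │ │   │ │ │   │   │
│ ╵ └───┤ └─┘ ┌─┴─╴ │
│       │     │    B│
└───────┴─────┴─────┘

Manhattan distance: |9 - 0| + |9 - 0| = 18
Actual path length: 44
Extra steps: 44 - 18 = 26

Solution:

┌───────────────────┐
│A → → → → ↓        │
│ ╶───┬───╴ ┌─────┐ │
│     │↓ ← ↲│     │ │
├───╴ │ ╶─┬─┘ ╷ ╶─┘ │
│     │↳ ↓│   │     │
│ ┌───┴─╴ │ ┌─┴─┐ ╶─┤
│ │↓ ← ← ↲│ │↱ ↓│   │
│ │ ┌─────┴─┘ ╷ ├─╴ │
│ │↓│↱ → → → ↑│↓│   │
├─┘ │ ┌───────┤ └───┤
│↓ ↲│↑│       │↳ → ↓│
│ ╷ │ └───┐ ╶─┼───┐ │
│↓│ │↑ ← ↰│   │   │↓│
│ └─┴─┬─╴ └─╴ │ ╷ │ │
│↳ → ↓│↱ ↑    │ │ │↓│
│ ┌─┐ ╵ ┌─┐ ┌─┘ │ ╵ │
│ │ │↳ ↑│ │ │   │  ↓│
│ ╵ └───┤ └─┘ ┌─┴─╴ │
│       │     │    B│
└───────┴─────┴─────┘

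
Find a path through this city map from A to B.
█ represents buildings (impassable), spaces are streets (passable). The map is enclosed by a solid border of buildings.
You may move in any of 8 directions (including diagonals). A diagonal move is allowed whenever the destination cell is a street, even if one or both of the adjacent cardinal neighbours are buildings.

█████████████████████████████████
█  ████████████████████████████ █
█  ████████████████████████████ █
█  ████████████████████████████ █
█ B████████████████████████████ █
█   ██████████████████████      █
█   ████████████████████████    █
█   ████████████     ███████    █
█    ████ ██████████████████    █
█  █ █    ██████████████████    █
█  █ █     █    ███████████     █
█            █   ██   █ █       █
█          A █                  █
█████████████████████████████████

Finding the shortest path from A to B:
Movement: 8-directional
Path length: 13 steps
Directions: left → left → left → left → left → up-left → up-left → up → up → up-left → up → up → up-left

Solution:

█████████████████████████████████
█  ████████████████████████████ █
█  ████████████████████████████ █
█  ████████████████████████████ █
█ B████████████████████████████ █
█  ↖██████████████████████      █
█  ↑████████████████████████    █
█  ↑████████████     ███████    █
█   ↖████ ██████████████████    █
█  █↑█    ██████████████████    █
█  █↑█     █    ███████████     █
█    ↖       █   ██   █ █       █
█     ↖←←←←A █                  █
█████████████████████████████████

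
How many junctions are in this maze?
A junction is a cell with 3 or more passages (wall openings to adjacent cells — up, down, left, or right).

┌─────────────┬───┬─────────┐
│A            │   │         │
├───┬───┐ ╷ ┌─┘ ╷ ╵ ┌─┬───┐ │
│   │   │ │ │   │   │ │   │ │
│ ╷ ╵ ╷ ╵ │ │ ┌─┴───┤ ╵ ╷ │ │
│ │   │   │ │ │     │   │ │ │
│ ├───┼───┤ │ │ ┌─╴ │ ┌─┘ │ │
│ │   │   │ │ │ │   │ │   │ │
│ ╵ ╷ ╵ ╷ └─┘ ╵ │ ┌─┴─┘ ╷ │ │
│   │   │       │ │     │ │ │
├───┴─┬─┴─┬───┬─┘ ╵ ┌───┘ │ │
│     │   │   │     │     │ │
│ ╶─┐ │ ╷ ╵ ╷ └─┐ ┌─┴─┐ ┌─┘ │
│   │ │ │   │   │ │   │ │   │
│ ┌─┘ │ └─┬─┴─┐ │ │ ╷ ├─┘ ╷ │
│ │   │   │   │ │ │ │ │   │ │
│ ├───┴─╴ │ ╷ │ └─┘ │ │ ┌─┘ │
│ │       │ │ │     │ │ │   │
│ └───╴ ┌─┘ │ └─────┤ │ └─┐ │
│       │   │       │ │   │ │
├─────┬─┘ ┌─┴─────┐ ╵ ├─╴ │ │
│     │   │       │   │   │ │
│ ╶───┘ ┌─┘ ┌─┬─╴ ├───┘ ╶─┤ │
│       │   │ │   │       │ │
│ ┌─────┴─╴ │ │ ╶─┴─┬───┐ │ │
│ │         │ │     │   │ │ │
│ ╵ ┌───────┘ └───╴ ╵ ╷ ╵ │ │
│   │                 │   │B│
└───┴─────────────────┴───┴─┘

Checking each cell for number of passages:

Junctions found (3+ passages):
  (0, 4): 3 passages
  (0, 5): 3 passages
  (2, 10): 3 passages
  (3, 12): 3 passages
  (4, 6): 3 passages
  (5, 8): 4 passages
  (5, 11): 3 passages
  (6, 0): 3 passages
  (6, 13): 3 passages
  (8, 3): 3 passages
  (8, 13): 3 passages
  (11, 0): 3 passages
  (11, 5): 3 passages
  (11, 11): 3 passages
  (13, 6): 3 passages
  (13, 9): 3 passages
Total junctions: 16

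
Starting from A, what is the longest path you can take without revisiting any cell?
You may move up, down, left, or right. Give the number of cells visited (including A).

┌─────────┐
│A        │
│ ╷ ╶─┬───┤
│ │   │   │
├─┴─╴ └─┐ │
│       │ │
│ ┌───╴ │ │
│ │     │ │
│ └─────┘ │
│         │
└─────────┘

Finding longest simple path using DFS:
Start: (0, 0)
Longest path visits 17 cells
Path: A → right → down → right → down → left → left → down → down → right → right → right → right → up → up → up → left

Solution:

┌─────────┐
│A ↓      │
│ ╷ ╶─┬───┤
│ │↳ ↓│B ↰│
├─┴─╴ └─┐ │
│↓ ← ↲  │↑│
│ ┌───╴ │ │
│↓│     │↑│
│ └─────┘ │
│↳ → → → ↑│
└─────────┘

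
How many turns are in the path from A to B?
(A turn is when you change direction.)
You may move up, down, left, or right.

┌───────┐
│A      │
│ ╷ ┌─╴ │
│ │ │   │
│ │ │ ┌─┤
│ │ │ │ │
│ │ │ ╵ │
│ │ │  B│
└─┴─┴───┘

Directions: right, right, right, down, left, down, down, right
Number of turns: 4

Solution:

┌───────┐
│A → → ↓│
│ ╷ ┌─╴ │
│ │ │↓ ↲│
│ │ │ ┌─┤
│ │ │↓│ │
│ │ │ ╵ │
│ │ │↳ B│
└─┴─┴───┘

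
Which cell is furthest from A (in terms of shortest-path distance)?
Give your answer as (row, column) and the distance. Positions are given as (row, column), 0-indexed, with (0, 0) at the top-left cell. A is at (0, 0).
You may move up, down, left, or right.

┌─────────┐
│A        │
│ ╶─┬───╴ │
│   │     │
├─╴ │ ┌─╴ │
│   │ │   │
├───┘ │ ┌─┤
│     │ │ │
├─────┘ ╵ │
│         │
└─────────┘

Computing BFS distances from A to all cells:
Furthest cell: (4, 0)
Distance: 12 steps

Path from A to the furthest cell:

┌─────────┐
│A → → → ↓│
│ ╶─┬───╴ │
│   │    ↓│
├─╴ │ ┌─╴ │
│   │ │↓ ↲│
├───┘ │ ┌─┤
│     │↓│ │
├─────┘ ╵ │
│B ← ← ↲  │
└─────────┘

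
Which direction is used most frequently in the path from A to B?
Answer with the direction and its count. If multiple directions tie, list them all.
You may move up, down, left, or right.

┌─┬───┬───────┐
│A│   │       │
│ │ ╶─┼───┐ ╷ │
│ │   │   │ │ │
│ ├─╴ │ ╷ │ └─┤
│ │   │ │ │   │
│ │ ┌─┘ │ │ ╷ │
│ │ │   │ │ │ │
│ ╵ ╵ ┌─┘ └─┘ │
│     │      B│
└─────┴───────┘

Directions: down, down, down, down, right, right, up, right, up, up, right, down, down, down, right, right
Counts: {'down': 7, 'right': 6, 'up': 3}
Most common: down (7 times)

Solution:

┌─┬───┬───────┐
│A│   │       │
│ │ ╶─┼───┐ ╷ │
│↓│   │↱ ↓│ │ │
│ ├─╴ │ ╷ │ └─┤
│↓│   │↑│↓│   │
│ │ ┌─┘ │ │ ╷ │
│↓│ │↱ ↑│↓│ │ │
│ ╵ ╵ ┌─┘ └─┘ │
│↳ → ↑│  ↳ → B│
└─────┴───────┘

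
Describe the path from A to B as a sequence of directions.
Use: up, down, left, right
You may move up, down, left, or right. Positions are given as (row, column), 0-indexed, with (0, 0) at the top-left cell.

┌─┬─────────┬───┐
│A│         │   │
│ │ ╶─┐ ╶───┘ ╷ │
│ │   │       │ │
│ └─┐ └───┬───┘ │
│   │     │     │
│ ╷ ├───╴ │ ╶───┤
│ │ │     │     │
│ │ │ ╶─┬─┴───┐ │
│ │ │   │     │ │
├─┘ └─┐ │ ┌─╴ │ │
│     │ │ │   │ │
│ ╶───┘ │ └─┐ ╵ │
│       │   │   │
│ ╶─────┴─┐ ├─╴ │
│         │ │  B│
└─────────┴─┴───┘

Finding the path and converting it to directions:
Path through cells: (0,0) → (1,0) → (2,0) → (2,1) → (3,1) → (4,1) → (5,1) → (5,0) → (6,0) → (6,1) → (6,2) → (6,3) → (5,3) → (4,3) → (4,2) → (3,2) → (3,3) → (3,4) → (2,4) → (2,3) → (2,2) → (1,2) → (1,1) → (0,1) → (0,2) → (0,3) → (1,3) → (1,4) → (1,5) → (1,6) → (0,6) → (0,7) → (1,7) → (2,7) → (2,6) → (2,5) → (3,5) → (3,6) → (3,7) → (4,7) → (5,7) → (6,7) → (7,7)
Directions: down, down, right, down, down, down, left, down, right, right, right, up, up, left, up, right, right, up, left, left, up, left, up, right, right, down, right, right, right, up, right, down, down, left, left, down, right, right, down, down, down, down

Solution:

┌─┬─────────┬───┐
│A│↱ → ↓    │↱ ↓│
│ │ ╶─┐ ╶───┘ ╷ │
│↓│↑ ↰│↳ → → ↑│↓│
│ └─┐ └───┬───┘ │
│↳ ↓│↑ ← ↰│↓ ← ↲│
│ ╷ ├───╴ │ ╶───┤
│ │↓│↱ → ↑│↳ → ↓│
│ │ │ ╶─┬─┴───┐ │
│ │↓│↑ ↰│     │↓│
├─┘ └─┐ │ ┌─╴ │ │
│↓ ↲  │↑│ │   │↓│
│ ╶───┘ │ └─┐ ╵ │
│↳ → → ↑│   │  ↓│
│ ╶─────┴─┐ ├─╴ │
│         │ │  B│
└─────────┴─┴───┘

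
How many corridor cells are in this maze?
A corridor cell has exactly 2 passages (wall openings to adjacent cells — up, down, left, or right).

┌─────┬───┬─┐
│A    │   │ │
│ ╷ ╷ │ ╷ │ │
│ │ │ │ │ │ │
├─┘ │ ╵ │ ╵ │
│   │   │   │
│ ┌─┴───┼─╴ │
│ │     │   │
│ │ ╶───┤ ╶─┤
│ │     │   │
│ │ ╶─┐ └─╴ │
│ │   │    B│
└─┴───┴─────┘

Counting cells with exactly 2 passages:
Total corridor cells: 28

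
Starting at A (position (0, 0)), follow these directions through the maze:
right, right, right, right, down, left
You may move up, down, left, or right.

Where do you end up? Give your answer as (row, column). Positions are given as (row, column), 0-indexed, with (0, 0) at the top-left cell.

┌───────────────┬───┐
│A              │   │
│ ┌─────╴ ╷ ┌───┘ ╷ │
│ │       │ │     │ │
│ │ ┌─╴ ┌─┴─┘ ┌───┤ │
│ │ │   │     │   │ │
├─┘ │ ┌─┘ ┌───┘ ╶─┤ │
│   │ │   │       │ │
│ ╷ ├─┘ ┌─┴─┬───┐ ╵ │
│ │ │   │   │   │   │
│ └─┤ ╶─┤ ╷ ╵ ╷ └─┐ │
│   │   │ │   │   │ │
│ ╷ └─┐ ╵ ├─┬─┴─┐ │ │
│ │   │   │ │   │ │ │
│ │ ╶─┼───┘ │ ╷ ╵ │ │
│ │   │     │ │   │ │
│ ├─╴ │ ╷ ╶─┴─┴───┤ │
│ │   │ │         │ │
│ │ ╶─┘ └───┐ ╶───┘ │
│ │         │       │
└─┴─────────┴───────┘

Following directions step by step:
Start: (0, 0)
  right: (0, 0) → (0, 1)
  right: (0, 1) → (0, 2)
  right: (0, 2) → (0, 3)
  right: (0, 3) → (0, 4)
  down: (0, 4) → (1, 4)
  left: (1, 4) → (1, 3)
Final position: (1, 3)

Path taken:

┌───────────────┬───┐
│A → → → ↓      │   │
│ ┌─────╴ ╷ ┌───┘ ╷ │
│ │    B ↲│ │     │ │
│ │ ┌─╴ ┌─┴─┘ ┌───┤ │
│ │ │   │     │   │ │
├─┘ │ ┌─┘ ┌───┘ ╶─┤ │
│   │ │   │       │ │
│ ╷ ├─┘ ┌─┴─┬───┐ ╵ │
│ │ │   │   │   │   │
│ └─┤ ╶─┤ ╷ ╵ ╷ └─┐ │
│   │   │ │   │   │ │
│ ╷ └─┐ ╵ ├─┬─┴─┐ │ │
│ │   │   │ │   │ │ │
│ │ ╶─┼───┘ │ ╷ ╵ │ │
│ │   │     │ │   │ │
│ ├─╴ │ ╷ ╶─┴─┴───┤ │
│ │   │ │         │ │
│ │ ╶─┘ └───┐ ╶───┘ │
│ │         │       │
└─┴─────────┴───────┘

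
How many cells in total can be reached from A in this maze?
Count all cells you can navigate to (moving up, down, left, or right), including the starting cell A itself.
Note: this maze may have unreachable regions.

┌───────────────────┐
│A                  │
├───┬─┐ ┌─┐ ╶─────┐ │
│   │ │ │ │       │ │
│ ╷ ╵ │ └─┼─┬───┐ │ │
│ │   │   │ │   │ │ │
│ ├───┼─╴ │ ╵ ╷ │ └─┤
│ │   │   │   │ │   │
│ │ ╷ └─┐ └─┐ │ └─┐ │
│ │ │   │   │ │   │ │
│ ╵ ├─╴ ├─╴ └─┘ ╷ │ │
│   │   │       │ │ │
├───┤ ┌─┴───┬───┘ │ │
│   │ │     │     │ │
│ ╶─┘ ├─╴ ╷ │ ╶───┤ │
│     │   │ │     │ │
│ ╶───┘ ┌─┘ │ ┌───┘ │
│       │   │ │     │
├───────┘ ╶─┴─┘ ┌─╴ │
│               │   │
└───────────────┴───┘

Using BFS/flood-fill to find all reachable cells from A:
Maze size: 10 × 10 = 100 total cells
1 cell(s) are walled off and cannot be reached from A.
Reachable cells: 99

Reachable region (· marks reachable cells):

┌───────────────────┐
│A · · · · · · · · ·│
├───┬─┐ ┌─┐ ╶─────┐ │
│· ·│·│·│ │· · · ·│·│
│ ╷ ╵ │ └─┼─┬───┐ │ │
│·│· ·│· ·│·│· ·│·│·│
│ ├───┼─╴ │ ╵ ╷ │ └─┤
│·│· ·│· ·│· ·│·│· ·│
│ │ ╷ └─┐ └─┐ │ └─┐ │
│·│·│· ·│· ·│·│· ·│·│
│ ╵ ├─╴ ├─╴ └─┘ ╷ │ │
│· ·│· ·│· · · ·│·│·│
├───┤ ┌─┴───┬───┘ │ │
│· ·│·│· · ·│· · ·│·│
│ ╶─┘ ├─╴ ╷ │ ╶───┤ │
│· · ·│· ·│·│· · ·│·│
│ ╶───┘ ┌─┘ │ ┌───┘ │
│· · · ·│· ·│·│· · ·│
├───────┘ ╶─┴─┘ ┌─╴ │
│· · · · · · · ·│· ·│
└───────────────┴───┘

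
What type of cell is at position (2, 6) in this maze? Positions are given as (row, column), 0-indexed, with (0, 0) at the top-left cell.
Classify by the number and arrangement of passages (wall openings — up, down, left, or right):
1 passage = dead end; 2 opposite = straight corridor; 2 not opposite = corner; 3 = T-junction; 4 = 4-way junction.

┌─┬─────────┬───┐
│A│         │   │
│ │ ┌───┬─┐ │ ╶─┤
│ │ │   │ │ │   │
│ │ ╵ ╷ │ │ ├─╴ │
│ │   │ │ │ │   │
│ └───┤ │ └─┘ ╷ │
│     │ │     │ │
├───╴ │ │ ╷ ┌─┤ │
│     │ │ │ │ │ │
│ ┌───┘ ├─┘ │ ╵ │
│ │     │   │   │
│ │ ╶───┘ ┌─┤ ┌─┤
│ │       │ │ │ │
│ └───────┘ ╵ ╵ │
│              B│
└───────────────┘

Checking cell at (2, 6):
Number of passages: 2
Cell type: corner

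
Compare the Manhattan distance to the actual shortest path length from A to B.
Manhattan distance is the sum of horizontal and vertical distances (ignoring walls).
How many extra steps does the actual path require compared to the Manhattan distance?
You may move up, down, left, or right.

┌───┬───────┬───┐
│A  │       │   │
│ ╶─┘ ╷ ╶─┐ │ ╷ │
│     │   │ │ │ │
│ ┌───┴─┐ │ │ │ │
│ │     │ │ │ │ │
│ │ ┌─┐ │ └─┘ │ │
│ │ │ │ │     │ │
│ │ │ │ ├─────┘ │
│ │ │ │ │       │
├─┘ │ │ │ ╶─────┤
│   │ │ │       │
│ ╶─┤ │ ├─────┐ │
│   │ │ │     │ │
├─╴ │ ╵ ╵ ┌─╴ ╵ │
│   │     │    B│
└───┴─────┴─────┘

Manhattan distance: |7 - 0| + |7 - 0| = 14
Actual path length: 28
Extra steps: 28 - 14 = 14

Solution:

┌───┬───────┬───┐
│A  │↱ ↓    │↱ ↓│
│ ╶─┘ ╷ ╶─┐ │ ╷ │
│↳ → ↑│↳ ↓│ │↑│↓│
│ ┌───┴─┐ │ │ │ │
│ │     │↓│ │↑│↓│
│ │ ┌─┐ │ └─┘ │ │
│ │ │ │ │↳ → ↑│↓│
│ │ │ │ ├─────┘ │
│ │ │ │ │↓ ← ← ↲│
├─┘ │ │ │ ╶─────┤
│   │ │ │↳ → → ↓│
│ ╶─┤ │ ├─────┐ │
│   │ │ │     │↓│
├─╴ │ ╵ ╵ ┌─╴ ╵ │
│   │     │    B│
└───┴─────┴─────┘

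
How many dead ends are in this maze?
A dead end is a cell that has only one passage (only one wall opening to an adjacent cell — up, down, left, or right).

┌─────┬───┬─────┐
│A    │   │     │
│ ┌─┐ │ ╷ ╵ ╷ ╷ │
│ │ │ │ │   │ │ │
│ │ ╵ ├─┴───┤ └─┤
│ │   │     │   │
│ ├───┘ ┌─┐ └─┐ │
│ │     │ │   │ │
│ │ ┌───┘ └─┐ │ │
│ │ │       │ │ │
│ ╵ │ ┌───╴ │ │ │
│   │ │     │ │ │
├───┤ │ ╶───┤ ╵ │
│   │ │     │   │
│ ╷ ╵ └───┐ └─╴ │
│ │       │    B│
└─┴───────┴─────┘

Checking each cell for number of passages:

Dead ends found at positions:
  (1, 1)
  (1, 3)
  (1, 7)
  (3, 4)
  (7, 0)
  (7, 4)
Total dead ends: 6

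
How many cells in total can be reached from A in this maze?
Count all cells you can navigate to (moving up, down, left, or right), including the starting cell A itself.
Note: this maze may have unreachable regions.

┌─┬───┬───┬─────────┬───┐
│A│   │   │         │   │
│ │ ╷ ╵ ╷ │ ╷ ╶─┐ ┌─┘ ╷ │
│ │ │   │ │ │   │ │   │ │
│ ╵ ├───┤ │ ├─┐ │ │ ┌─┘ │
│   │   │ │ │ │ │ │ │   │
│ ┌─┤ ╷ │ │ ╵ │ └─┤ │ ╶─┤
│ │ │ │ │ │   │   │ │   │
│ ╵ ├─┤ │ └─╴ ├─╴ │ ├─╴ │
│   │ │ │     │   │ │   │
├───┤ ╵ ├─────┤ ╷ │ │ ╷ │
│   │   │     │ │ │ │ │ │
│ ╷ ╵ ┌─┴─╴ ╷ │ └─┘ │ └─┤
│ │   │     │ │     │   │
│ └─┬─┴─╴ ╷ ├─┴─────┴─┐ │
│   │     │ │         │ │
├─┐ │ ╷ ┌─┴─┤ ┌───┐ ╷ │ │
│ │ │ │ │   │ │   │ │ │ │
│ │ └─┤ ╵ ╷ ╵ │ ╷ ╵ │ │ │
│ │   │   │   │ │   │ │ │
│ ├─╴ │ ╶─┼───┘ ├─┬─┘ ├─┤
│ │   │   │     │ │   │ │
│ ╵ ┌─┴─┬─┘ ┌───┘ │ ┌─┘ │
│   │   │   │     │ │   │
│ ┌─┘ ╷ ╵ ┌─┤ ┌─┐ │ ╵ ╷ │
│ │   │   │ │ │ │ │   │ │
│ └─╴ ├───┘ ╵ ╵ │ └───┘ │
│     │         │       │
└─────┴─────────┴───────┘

Using BFS/flood-fill to find all reachable cells from A:
Maze size: 14 × 12 = 168 total cells
101 cell(s) are walled off and cannot be reached from A.
Reachable cells: 67

Reachable region (· marks reachable cells):

┌─┬───┬───┬─────────┬───┐
│A│· ·│· ·│· · · · ·│· ·│
│ │ ╷ ╵ ╷ │ ╷ ╶─┐ ┌─┘ ╷ │
│·│·│· ·│·│·│· ·│·│· ·│·│
│ ╵ ├───┤ │ ├─┐ │ │ ┌─┘ │
│· ·│   │·│·│·│·│·│·│· ·│
│ ┌─┤ ╷ │ │ ╵ │ └─┤ │ ╶─┤
│·│·│ │ │·│· ·│· ·│·│· ·│
│ ╵ ├─┤ │ └─╴ ├─╴ │ ├─╴ │
│· ·│ │ │· · ·│· ·│·│· ·│
├───┤ ╵ ├─────┤ ╷ │ │ ╷ │
│   │   │     │·│·│·│·│·│
│ ╷ ╵ ┌─┴─╴ ╷ │ └─┘ │ └─┤
│ │   │     │ │· · ·│· ·│
│ └─┬─┴─╴ ╷ ├─┴─────┴─┐ │
│   │     │ │         │·│
├─┐ │ ╷ ┌─┴─┤ ┌───┐ ╷ │ │
│ │ │ │ │   │ │   │ │ │·│
│ │ └─┤ ╵ ╷ ╵ │ ╷ ╵ │ │ │
│ │   │   │   │ │   │ │·│
│ ├─╴ │ ╶─┼───┘ ├─┬─┘ ├─┤
│ │   │   │     │ │   │ │
│ ╵ ┌─┴─┬─┘ ┌───┘ │ ┌─┘ │
│   │   │   │     │ │   │
│ ┌─┘ ╷ ╵ ┌─┤ ┌─┐ │ ╵ ╷ │
│ │   │   │ │ │ │ │   │ │
│ └─╴ ├───┘ ╵ ╵ │ └───┘ │
│     │         │       │
└─────┴─────────┴───────┘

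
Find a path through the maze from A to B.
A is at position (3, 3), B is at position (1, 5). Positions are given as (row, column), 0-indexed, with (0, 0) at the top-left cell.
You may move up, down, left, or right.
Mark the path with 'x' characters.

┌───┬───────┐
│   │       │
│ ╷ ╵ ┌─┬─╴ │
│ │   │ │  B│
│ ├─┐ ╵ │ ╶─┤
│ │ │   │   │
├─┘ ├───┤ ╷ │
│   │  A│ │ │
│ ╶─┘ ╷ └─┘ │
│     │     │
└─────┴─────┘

Finding the shortest path from (3, 3) to (1, 5):
Path length: 8 steps
Directions: down → right → right → up → up → left → up → right

Solution:

┌───┬───────┐
│   │       │
│ ╷ ╵ ┌─┬─╴ │
│ │   │ │x B│
│ ├─┐ ╵ │ ╶─┤
│ │ │   │x x│
├─┘ ├───┤ ╷ │
│   │  A│ │x│
│ ╶─┘ ╷ └─┘ │
│     │x x x│
└─────┴─────┘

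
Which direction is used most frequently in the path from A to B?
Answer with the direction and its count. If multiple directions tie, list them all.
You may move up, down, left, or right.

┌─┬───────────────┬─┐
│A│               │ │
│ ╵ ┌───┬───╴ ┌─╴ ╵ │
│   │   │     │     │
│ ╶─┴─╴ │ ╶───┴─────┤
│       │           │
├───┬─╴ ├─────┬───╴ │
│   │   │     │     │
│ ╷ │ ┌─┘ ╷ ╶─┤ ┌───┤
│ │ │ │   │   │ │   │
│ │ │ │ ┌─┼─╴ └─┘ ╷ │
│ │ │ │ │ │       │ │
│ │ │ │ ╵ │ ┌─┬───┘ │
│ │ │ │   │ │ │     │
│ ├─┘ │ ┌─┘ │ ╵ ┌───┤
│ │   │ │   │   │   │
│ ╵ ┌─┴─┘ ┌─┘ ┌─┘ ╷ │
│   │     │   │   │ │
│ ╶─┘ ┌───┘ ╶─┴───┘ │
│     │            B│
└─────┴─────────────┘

Directions: down, down, right, right, right, down, left, down, down, down, down, left, down, left, down, right, right, up, right, right, up, right, up, up, right, right, right, up, right, down, down, left, left, down, left, down, left, down, right, right, right, right
Counts: {'down': 14, 'right': 16, 'left': 7, 'up': 5}
Most common: right (16 times)

Solution:

┌─┬───────────────┬─┐
│A│               │ │
│ ╵ ┌───┬───╴ ┌─╴ ╵ │
│↓  │   │     │     │
│ ╶─┴─╴ │ ╶───┴─────┤
│↳ → → ↓│           │
├───┬─╴ ├─────┬───╴ │
│   │↓ ↲│     │     │
│ ╷ │ ┌─┘ ╷ ╶─┤ ┌───┤
│ │ │↓│   │   │ │↱ ↓│
│ │ │ │ ┌─┼─╴ └─┘ ╷ │
│ │ │↓│ │ │↱ → → ↑│↓│
│ │ │ │ ╵ │ ┌─┬───┘ │
│ │ │↓│   │↑│ │↓ ← ↲│
│ ├─┘ │ ┌─┘ │ ╵ ┌───┤
│ │↓ ↲│ │↱ ↑│↓ ↲│   │
│ ╵ ┌─┴─┘ ┌─┘ ┌─┘ ╷ │
│↓ ↲│↱ → ↑│↓ ↲│   │ │
│ ╶─┘ ┌───┘ ╶─┴───┘ │
│↳ → ↑│    ↳ → → → B│
└─────┴─────────────┘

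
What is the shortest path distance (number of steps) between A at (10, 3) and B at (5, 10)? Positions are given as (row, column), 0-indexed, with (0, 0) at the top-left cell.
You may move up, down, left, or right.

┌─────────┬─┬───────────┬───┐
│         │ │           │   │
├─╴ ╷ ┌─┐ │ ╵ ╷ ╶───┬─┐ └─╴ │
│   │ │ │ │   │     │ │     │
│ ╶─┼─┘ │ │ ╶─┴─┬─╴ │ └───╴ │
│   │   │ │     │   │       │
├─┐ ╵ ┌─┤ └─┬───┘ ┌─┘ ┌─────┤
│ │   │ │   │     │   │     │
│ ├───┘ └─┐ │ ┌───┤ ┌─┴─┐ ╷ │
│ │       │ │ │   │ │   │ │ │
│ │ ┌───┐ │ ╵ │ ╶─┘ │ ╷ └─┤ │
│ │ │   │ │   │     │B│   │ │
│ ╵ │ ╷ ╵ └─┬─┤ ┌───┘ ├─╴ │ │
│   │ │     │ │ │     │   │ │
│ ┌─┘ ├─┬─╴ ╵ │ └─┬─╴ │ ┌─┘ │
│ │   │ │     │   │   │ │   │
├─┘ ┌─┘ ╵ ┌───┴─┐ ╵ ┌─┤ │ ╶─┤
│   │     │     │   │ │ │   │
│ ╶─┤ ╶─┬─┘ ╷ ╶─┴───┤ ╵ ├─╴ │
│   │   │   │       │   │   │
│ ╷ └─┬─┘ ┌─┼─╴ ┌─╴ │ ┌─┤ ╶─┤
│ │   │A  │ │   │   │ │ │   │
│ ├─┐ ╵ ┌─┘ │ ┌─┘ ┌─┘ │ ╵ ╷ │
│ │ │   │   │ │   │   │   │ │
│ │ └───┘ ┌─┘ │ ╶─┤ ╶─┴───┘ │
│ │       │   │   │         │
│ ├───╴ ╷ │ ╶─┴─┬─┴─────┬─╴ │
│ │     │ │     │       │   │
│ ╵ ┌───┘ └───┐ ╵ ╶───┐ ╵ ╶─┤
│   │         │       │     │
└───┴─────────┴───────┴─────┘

Finding path from (10, 3) to (5, 10):
Path: (10,3) → (10,4) → (9,4) → (9,5) → (8,5) → (8,6) → (9,6) → (9,7) → (10,7) → (10,6) → (11,6) → (12,6) → (12,5) → (13,5) → (13,6) → (13,7) → (14,7) → (14,8) → (13,8) → (13,9) → (13,10) → (13,11) → (14,11) → (14,12) → (13,12) → (13,13) → (12,13) → (12,12) → (12,11) → (12,10) → (12,9) → (11,9) → (11,10) → (10,10) → (9,10) → (9,11) → (8,11) → (7,11) → (6,11) → (6,12) → (5,12) → (5,11) → (4,11) → (4,10) → (5,10)
Distance: 44 steps

Solution:

┌─────────┬─┬───────────┬───┐
│         │ │           │   │
├─╴ ╷ ┌─┐ │ ╵ ╷ ╶───┬─┐ └─╴ │
│   │ │ │ │   │     │ │     │
│ ╶─┼─┘ │ │ ╶─┴─┬─╴ │ └───╴ │
│   │   │ │     │   │       │
├─┐ ╵ ┌─┤ └─┬───┘ ┌─┘ ┌─────┤
│ │   │ │   │     │   │     │
│ ├───┘ └─┐ │ ┌───┤ ┌─┴─┐ ╷ │
│ │       │ │ │   │ │↓ ↰│ │ │
│ │ ┌───┐ │ ╵ │ ╶─┘ │ ╷ └─┤ │
│ │ │   │ │   │     │B│↑ ↰│ │
│ ╵ │ ╷ ╵ └─┬─┤ ┌───┘ ├─╴ │ │
│   │ │     │ │ │     │↱ ↑│ │
│ ┌─┘ ├─┬─╴ ╵ │ └─┬─╴ │ ┌─┘ │
│ │   │ │     │   │   │↑│   │
├─┘ ┌─┘ ╵ ┌───┴─┐ ╵ ┌─┤ │ ╶─┤
│   │     │↱ ↓  │   │ │↑│   │
│ ╶─┤ ╶─┬─┘ ╷ ╶─┴───┤ ╵ ├─╴ │
│   │   │↱ ↑│↳ ↓    │↱ ↑│   │
│ ╷ └─┬─┘ ┌─┼─╴ ┌─╴ │ ┌─┤ ╶─┤
│ │   │A ↑│ │↓ ↲│   │↑│ │   │
│ ├─┐ ╵ ┌─┘ │ ┌─┘ ┌─┘ │ ╵ ╷ │
│ │ │   │   │↓│   │↱ ↑│   │ │
│ │ └───┘ ┌─┘ │ ╶─┤ ╶─┴───┘ │
│ │       │↓ ↲│   │↑ ← ← ← ↰│
│ ├───╴ ╷ │ ╶─┴─┬─┴─────┬─╴ │
│ │     │ │↳ → ↓│↱ → → ↓│↱ ↑│
│ ╵ ┌───┘ └───┐ ╵ ╶───┐ ╵ ╶─┤
│   │         │↳ ↑    │↳ ↑  │
└───┴─────────┴───────┴─────┘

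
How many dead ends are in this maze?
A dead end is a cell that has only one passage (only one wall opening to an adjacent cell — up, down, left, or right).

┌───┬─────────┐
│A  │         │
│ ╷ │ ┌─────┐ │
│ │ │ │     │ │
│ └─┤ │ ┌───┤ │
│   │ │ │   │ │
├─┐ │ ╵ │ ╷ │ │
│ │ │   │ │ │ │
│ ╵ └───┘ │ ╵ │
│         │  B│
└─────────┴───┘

Checking each cell for number of passages:

Dead ends found at positions:
  (1, 1)
  (1, 5)
  (3, 0)
Total dead ends: 3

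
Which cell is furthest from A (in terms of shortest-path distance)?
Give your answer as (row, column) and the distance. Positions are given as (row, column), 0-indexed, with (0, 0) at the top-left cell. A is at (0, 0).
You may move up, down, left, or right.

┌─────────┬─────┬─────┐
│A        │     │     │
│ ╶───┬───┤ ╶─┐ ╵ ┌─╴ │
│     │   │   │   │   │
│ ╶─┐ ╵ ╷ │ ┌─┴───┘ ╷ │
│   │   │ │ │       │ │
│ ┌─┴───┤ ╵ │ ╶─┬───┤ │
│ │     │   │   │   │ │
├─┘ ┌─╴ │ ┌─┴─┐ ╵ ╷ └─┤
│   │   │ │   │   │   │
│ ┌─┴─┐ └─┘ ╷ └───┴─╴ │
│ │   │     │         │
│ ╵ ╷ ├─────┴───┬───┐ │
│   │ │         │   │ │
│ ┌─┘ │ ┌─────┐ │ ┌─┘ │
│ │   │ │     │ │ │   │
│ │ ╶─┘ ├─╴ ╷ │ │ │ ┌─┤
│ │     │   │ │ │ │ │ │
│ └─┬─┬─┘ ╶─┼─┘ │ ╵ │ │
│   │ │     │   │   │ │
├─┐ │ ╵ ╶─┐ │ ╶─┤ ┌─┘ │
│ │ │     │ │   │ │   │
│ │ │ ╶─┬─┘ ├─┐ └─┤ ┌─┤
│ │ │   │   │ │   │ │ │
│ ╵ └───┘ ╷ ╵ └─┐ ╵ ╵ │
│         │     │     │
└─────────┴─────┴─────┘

Computing BFS distances from A to all cells:
Furthest cell: (8, 10)
Distance: 82 steps

Path from A to the furthest cell:

┌─────────┬─────┬─────┐
│A        │↱ → ↓│↱ → ↓│
│ ╶───┬───┤ ╶─┐ ╵ ┌─╴ │
│↳ → ↓│↱ ↓│↑  │↳ ↑│↓ ↲│
│ ╶─┐ ╵ ╷ │ ┌─┴───┘ ╷ │
│   │↳ ↑│↓│↑│↓ ← ← ↲│ │
│ ┌─┴───┤ ╵ │ ╶─┬───┤ │
│ │↓ ← ↰│↳ ↑│↳ ↓│↱ ↓│ │
├─┘ ┌─╴ │ ┌─┴─┐ ╵ ╷ └─┤
│↓ ↲│  ↑│ │↓ ↰│↳ ↑│↳ ↓│
│ ┌─┴─┐ └─┘ ╷ └───┴─╴ │
│↓│↱ ↓│↑ ← ↲│↑ ← ← ← ↲│
│ ╵ ╷ ├─────┴───┬───┐ │
│↳ ↑│↓│↱ → → → ↓│   │ │
│ ┌─┘ │ ┌─────┐ │ ┌─┘ │
│ │↓ ↲│↑│     │↓│ │   │
│ │ ╶─┘ ├─╴ ╷ │ │ │ ┌─┤
│ │↳ → ↑│   │ │↓│ │ │B│
│ └─┬─┬─┘ ╶─┼─┘ │ ╵ │ │
│   │ │     │↓ ↲│   │↑│
├─┐ │ ╵ ╶─┐ │ ╶─┤ ┌─┘ │
│ │ │     │ │↳ ↓│ │↱ ↑│
│ │ │ ╶─┬─┘ ├─┐ └─┤ ┌─┤
│ │ │   │   │ │↳ ↓│↑│ │
│ ╵ └───┘ ╷ ╵ └─┐ ╵ ╵ │
│         │     │↳ ↑  │
└─────────┴─────┴─────┘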